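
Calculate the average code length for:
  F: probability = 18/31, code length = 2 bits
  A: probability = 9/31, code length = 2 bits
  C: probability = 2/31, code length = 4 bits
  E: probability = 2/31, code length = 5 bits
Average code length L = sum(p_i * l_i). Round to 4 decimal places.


Weighted contributions p_i * l_i:
  F: (18/31) * 2 = 36/31
  A: (9/31) * 2 = 18/31
  C: (2/31) * 4 = 8/31
  E: (2/31) * 5 = 10/31
Sum = (36 + 18 + 8 + 10)/31 = 72/31

L = 72/31 = 2.3226 bits/symbol


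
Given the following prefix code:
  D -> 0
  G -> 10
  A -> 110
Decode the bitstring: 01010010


Decoding step by step:
Bits 0 -> D
Bits 10 -> G
Bits 10 -> G
Bits 0 -> D
Bits 10 -> G


Decoded message: DGGDG


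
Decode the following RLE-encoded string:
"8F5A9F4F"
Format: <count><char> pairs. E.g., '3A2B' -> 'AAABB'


Expanding each <count><char> pair:
  8F -> 'FFFFFFFF'
  5A -> 'AAAAA'
  9F -> 'FFFFFFFFF'
  4F -> 'FFFF'

Decoded = FFFFFFFFAAAAAFFFFFFFFFFFFF


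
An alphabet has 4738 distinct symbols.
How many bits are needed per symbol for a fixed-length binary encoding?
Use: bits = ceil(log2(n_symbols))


log2(4738) = 12.2101
Bracket: 2^12 = 4096 < 4738 <= 2^13 = 8192
So ceil(log2(4738)) = 13

bits = ceil(log2(4738)) = ceil(12.2101) = 13 bits


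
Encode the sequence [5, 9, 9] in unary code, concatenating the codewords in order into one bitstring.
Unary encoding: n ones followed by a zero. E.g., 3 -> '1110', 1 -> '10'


Encode each number as n ones followed by a terminating 0:
  5 -> 111110 (6 bits)
  9 -> 1111111110 (10 bits)
  9 -> 1111111110 (10 bits)
Total length = 6 + 10 + 10 = 26 bits.

Unary([5, 9, 9]) = 11111011111111101111111110 (26 bits)


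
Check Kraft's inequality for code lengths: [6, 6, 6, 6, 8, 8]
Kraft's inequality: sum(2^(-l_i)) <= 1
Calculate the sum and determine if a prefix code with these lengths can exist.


Sum = 2^(-6) + 2^(-6) + 2^(-6) + 2^(-6) + 2^(-8) + 2^(-8)
    = 0.015625 + 0.015625 + 0.015625 + 0.015625 + 0.00390625 + 0.00390625
    = 18/256 = 0.0703125
Since 0.0703125 <= 1, Kraft's inequality IS satisfied.
A prefix code with these lengths CAN exist.

Kraft sum = 0.0703125. Satisfied.


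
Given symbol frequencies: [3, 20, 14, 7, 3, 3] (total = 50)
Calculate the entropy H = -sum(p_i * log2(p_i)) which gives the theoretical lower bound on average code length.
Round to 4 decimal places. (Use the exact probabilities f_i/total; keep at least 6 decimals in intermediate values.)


Per-symbol terms -p_i * log2(p_i) with p_i = f_i/50:
  p = 3/50 = 0.060000: log2(p) = -4.058894, -p*log2(p) = 0.243534
  p = 20/50 = 0.400000: log2(p) = -1.321928, -p*log2(p) = 0.528771
  p = 14/50 = 0.280000: log2(p) = -1.836501, -p*log2(p) = 0.514220
  p = 7/50 = 0.140000: log2(p) = -2.836501, -p*log2(p) = 0.397110
  p = 3/50 = 0.060000: log2(p) = -4.058894, -p*log2(p) = 0.243534
  p = 3/50 = 0.060000: log2(p) = -4.058894, -p*log2(p) = 0.243534
H = 0.243534 + 0.528771 + 0.514220 + 0.397110 + 0.243534 + 0.243534 = 2.170703

H = 2.1707 bits/symbol


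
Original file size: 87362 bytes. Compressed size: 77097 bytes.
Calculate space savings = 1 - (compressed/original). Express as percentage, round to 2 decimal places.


ratio = compressed/original = 77097/87362 = 0.8825
savings = 1 - ratio = 1 - 0.8825 = 0.1175
as a percentage: 0.1175 * 100 = 11.75%

Space savings = 1 - 77097/87362 = 11.75%


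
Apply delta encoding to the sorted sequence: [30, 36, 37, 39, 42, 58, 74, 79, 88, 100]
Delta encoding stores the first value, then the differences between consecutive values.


First value: 30
Deltas:
  36 - 30 = 6
  37 - 36 = 1
  39 - 37 = 2
  42 - 39 = 3
  58 - 42 = 16
  74 - 58 = 16
  79 - 74 = 5
  88 - 79 = 9
  100 - 88 = 12


Delta encoded: [30, 6, 1, 2, 3, 16, 16, 5, 9, 12]


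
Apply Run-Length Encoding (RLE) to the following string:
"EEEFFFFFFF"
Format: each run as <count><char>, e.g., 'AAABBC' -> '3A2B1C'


Scanning runs left to right:
  i=0: run of 'E' x 3 -> '3E'
  i=3: run of 'F' x 7 -> '7F'

RLE = 3E7F


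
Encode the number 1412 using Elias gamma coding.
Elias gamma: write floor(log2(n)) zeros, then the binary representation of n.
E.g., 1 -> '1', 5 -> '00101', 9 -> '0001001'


num_bits = floor(log2(1412)) + 1 = 11
leading_zeros = num_bits - 1 = 10
binary(1412) = 10110000100

Elias gamma(1412) = '0000000000' + '10110000100' = 000000000010110000100 (21 bits)


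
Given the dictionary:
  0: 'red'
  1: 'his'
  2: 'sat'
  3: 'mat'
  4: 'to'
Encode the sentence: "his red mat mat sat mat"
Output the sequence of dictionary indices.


Look up each word in the dictionary:
  'his' -> 1
  'red' -> 0
  'mat' -> 3
  'mat' -> 3
  'sat' -> 2
  'mat' -> 3

Encoded: [1, 0, 3, 3, 2, 3]


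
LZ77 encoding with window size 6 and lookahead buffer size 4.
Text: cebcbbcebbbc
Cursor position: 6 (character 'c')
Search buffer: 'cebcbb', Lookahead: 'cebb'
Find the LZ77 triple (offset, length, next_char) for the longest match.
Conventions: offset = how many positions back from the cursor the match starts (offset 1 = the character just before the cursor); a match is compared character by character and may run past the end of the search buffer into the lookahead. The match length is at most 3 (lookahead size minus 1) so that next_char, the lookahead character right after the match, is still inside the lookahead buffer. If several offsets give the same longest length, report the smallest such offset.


Try each offset into the search buffer:
  offset=1 (pos 5, char 'b'): match length 0
  offset=2 (pos 4, char 'b'): match length 0
  offset=3 (pos 3, char 'c'): match length 1
  offset=4 (pos 2, char 'b'): match length 0
  offset=5 (pos 1, char 'e'): match length 0
  offset=6 (pos 0, char 'c'): match length 3
Longest match has length 3 at offset 6.
next_char = character at position 6 + 3 = 9 -> 'b'

Best match: offset=6, length=3 (matching 'ceb' starting at position 0)
LZ77 triple: (6, 3, 'b')


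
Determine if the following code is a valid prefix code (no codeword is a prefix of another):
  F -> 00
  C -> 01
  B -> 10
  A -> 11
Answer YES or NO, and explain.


Checking each pair (does one codeword prefix another?):
  F='00' vs C='01': no prefix
  F='00' vs B='10': no prefix
  F='00' vs A='11': no prefix
  C='01' vs F='00': no prefix
  C='01' vs B='10': no prefix
  C='01' vs A='11': no prefix
  B='10' vs F='00': no prefix
  B='10' vs C='01': no prefix
  B='10' vs A='11': no prefix
  A='11' vs F='00': no prefix
  A='11' vs C='01': no prefix
  A='11' vs B='10': no prefix
No violation found over all pairs.

YES -- this is a valid prefix code. No codeword is a prefix of any other codeword.


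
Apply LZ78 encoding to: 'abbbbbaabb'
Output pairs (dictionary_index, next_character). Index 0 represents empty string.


LZ78 encoding steps:
Dictionary: {0: ''}
Step 1: w='' (idx 0), next='a' -> output (0, 'a'), add 'a' as idx 1
Step 2: w='' (idx 0), next='b' -> output (0, 'b'), add 'b' as idx 2
Step 3: w='b' (idx 2), next='b' -> output (2, 'b'), add 'bb' as idx 3
Step 4: w='bb' (idx 3), next='a' -> output (3, 'a'), add 'bba' as idx 4
Step 5: w='a' (idx 1), next='b' -> output (1, 'b'), add 'ab' as idx 5
Step 6: w='b' (idx 2), end of input -> output (2, '')


Encoded: [(0, 'a'), (0, 'b'), (2, 'b'), (3, 'a'), (1, 'b'), (2, '')]


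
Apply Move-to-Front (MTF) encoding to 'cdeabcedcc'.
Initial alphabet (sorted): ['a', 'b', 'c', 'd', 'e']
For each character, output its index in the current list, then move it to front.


MTF encoding:
'c': index 2 in ['a', 'b', 'c', 'd', 'e'] -> ['c', 'a', 'b', 'd', 'e']
'd': index 3 in ['c', 'a', 'b', 'd', 'e'] -> ['d', 'c', 'a', 'b', 'e']
'e': index 4 in ['d', 'c', 'a', 'b', 'e'] -> ['e', 'd', 'c', 'a', 'b']
'a': index 3 in ['e', 'd', 'c', 'a', 'b'] -> ['a', 'e', 'd', 'c', 'b']
'b': index 4 in ['a', 'e', 'd', 'c', 'b'] -> ['b', 'a', 'e', 'd', 'c']
'c': index 4 in ['b', 'a', 'e', 'd', 'c'] -> ['c', 'b', 'a', 'e', 'd']
'e': index 3 in ['c', 'b', 'a', 'e', 'd'] -> ['e', 'c', 'b', 'a', 'd']
'd': index 4 in ['e', 'c', 'b', 'a', 'd'] -> ['d', 'e', 'c', 'b', 'a']
'c': index 2 in ['d', 'e', 'c', 'b', 'a'] -> ['c', 'd', 'e', 'b', 'a']
'c': index 0 in ['c', 'd', 'e', 'b', 'a'] -> ['c', 'd', 'e', 'b', 'a']


Output: [2, 3, 4, 3, 4, 4, 3, 4, 2, 0]


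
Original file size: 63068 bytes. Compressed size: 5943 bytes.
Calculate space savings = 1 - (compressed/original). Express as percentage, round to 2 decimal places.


ratio = compressed/original = 5943/63068 = 0.094232
savings = 1 - ratio = 1 - 0.094232 = 0.905768
as a percentage: 0.905768 * 100 = 90.58%

Space savings = 1 - 5943/63068 = 90.58%


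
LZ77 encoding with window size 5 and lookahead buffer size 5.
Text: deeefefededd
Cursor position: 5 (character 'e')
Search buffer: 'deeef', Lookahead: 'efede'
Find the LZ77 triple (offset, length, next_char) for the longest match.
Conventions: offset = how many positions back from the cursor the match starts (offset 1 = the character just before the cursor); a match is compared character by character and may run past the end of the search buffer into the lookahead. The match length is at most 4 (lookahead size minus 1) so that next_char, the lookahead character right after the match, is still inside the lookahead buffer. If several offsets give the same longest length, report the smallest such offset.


Try each offset into the search buffer:
  offset=1 (pos 4, char 'f'): match length 0
  offset=2 (pos 3, char 'e'): match length 3
  offset=3 (pos 2, char 'e'): match length 1
  offset=4 (pos 1, char 'e'): match length 1
  offset=5 (pos 0, char 'd'): match length 0
Longest match has length 3 at offset 2.
next_char = character at position 5 + 3 = 8 -> 'd'

Best match: offset=2, length=3 (matching 'efe' starting at position 3)
LZ77 triple: (2, 3, 'd')


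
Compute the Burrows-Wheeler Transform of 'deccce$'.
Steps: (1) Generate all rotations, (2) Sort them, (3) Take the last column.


Rotations (sorted):
  0: $deccce -> last char: e
  1: ccce$de -> last char: e
  2: cce$dec -> last char: c
  3: ce$decc -> last char: c
  4: deccce$ -> last char: $
  5: e$deccc -> last char: c
  6: eccce$d -> last char: d


BWT = eecc$cd


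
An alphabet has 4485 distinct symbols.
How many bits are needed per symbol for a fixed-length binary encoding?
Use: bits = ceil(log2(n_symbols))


log2(4485) = 12.1309
Bracket: 2^12 = 4096 < 4485 <= 2^13 = 8192
So ceil(log2(4485)) = 13

bits = ceil(log2(4485)) = ceil(12.1309) = 13 bits


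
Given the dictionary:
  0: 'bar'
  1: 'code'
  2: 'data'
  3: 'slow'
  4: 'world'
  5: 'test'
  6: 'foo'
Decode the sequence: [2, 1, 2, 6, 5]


Look up each index in the dictionary:
  2 -> 'data'
  1 -> 'code'
  2 -> 'data'
  6 -> 'foo'
  5 -> 'test'

Decoded: "data code data foo test"


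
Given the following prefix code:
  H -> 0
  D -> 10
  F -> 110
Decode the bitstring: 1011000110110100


Decoding step by step:
Bits 10 -> D
Bits 110 -> F
Bits 0 -> H
Bits 0 -> H
Bits 110 -> F
Bits 110 -> F
Bits 10 -> D
Bits 0 -> H


Decoded message: DFHHFFDH


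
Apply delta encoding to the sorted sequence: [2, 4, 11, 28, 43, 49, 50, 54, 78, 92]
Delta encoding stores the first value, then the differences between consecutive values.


First value: 2
Deltas:
  4 - 2 = 2
  11 - 4 = 7
  28 - 11 = 17
  43 - 28 = 15
  49 - 43 = 6
  50 - 49 = 1
  54 - 50 = 4
  78 - 54 = 24
  92 - 78 = 14


Delta encoded: [2, 2, 7, 17, 15, 6, 1, 4, 24, 14]


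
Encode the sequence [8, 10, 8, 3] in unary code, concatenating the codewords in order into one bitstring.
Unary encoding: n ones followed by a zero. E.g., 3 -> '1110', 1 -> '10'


Encode each number as n ones followed by a terminating 0:
  8 -> 111111110 (9 bits)
  10 -> 11111111110 (11 bits)
  8 -> 111111110 (9 bits)
  3 -> 1110 (4 bits)
Total length = 9 + 11 + 9 + 4 = 33 bits.

Unary([8, 10, 8, 3]) = 111111110111111111101111111101110 (33 bits)


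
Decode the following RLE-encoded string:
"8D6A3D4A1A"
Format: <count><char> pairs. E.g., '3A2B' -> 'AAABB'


Expanding each <count><char> pair:
  8D -> 'DDDDDDDD'
  6A -> 'AAAAAA'
  3D -> 'DDD'
  4A -> 'AAAA'
  1A -> 'A'

Decoded = DDDDDDDDAAAAAADDDAAAAA


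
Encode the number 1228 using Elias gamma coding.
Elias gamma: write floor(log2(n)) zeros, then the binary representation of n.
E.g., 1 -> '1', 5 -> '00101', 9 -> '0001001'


num_bits = floor(log2(1228)) + 1 = 11
leading_zeros = num_bits - 1 = 10
binary(1228) = 10011001100

Elias gamma(1228) = '0000000000' + '10011001100' = 000000000010011001100 (21 bits)


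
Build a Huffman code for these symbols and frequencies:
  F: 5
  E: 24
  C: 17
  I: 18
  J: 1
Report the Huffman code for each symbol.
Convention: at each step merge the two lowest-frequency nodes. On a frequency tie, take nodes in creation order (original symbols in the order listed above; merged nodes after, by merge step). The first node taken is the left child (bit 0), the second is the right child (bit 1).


Huffman tree construction:
Step 1: Merge J(1) + F(5) = 6
Step 2: Merge (J+F)(6) + C(17) = 23
Step 3: Merge I(18) + ((J+F)+C)(23) = 41
Step 4: Merge E(24) + (I+((J+F)+C))(41) = 65
Read each symbol's code off the tree from the root (left child = 0, right child = 1).

Codes:
  F: 1101 (length 4)
  E: 0 (length 1)
  C: 111 (length 3)
  I: 10 (length 2)
  J: 1100 (length 4)
Average code length: 135/65 = 2.0769 bits/symbol


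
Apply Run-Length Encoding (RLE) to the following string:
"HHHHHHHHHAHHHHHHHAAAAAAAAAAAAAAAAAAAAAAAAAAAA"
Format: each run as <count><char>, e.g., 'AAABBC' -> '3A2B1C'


Scanning runs left to right:
  i=0: run of 'H' x 9 -> '9H'
  i=9: run of 'A' x 1 -> '1A'
  i=10: run of 'H' x 7 -> '7H'
  i=17: run of 'A' x 28 -> '28A'

RLE = 9H1A7H28A


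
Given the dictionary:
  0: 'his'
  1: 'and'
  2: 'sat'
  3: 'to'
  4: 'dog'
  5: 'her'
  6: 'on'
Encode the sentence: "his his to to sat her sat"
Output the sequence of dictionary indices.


Look up each word in the dictionary:
  'his' -> 0
  'his' -> 0
  'to' -> 3
  'to' -> 3
  'sat' -> 2
  'her' -> 5
  'sat' -> 2

Encoded: [0, 0, 3, 3, 2, 5, 2]


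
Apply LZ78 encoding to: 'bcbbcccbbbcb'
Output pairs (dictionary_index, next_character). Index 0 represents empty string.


LZ78 encoding steps:
Dictionary: {0: ''}
Step 1: w='' (idx 0), next='b' -> output (0, 'b'), add 'b' as idx 1
Step 2: w='' (idx 0), next='c' -> output (0, 'c'), add 'c' as idx 2
Step 3: w='b' (idx 1), next='b' -> output (1, 'b'), add 'bb' as idx 3
Step 4: w='c' (idx 2), next='c' -> output (2, 'c'), add 'cc' as idx 4
Step 5: w='c' (idx 2), next='b' -> output (2, 'b'), add 'cb' as idx 5
Step 6: w='bb' (idx 3), next='c' -> output (3, 'c'), add 'bbc' as idx 6
Step 7: w='b' (idx 1), end of input -> output (1, '')


Encoded: [(0, 'b'), (0, 'c'), (1, 'b'), (2, 'c'), (2, 'b'), (3, 'c'), (1, '')]


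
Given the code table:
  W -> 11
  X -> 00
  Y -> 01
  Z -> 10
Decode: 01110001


Decoding:
01 -> Y
11 -> W
00 -> X
01 -> Y


Result: YWXY


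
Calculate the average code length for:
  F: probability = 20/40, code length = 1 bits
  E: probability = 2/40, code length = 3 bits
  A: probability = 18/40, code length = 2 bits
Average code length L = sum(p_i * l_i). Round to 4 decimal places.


Weighted contributions p_i * l_i:
  F: (20/40) * 1 = 20/40
  E: (2/40) * 3 = 6/40
  A: (18/40) * 2 = 36/40
Sum = (20 + 6 + 36)/40 = 62/40

L = 62/40 = 1.5500 bits/symbol


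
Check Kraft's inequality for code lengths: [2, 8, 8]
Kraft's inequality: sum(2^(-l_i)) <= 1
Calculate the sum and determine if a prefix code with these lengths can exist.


Sum = 2^(-2) + 2^(-8) + 2^(-8)
    = 0.25 + 0.00390625 + 0.00390625
    = 66/256 = 0.2578125
Since 0.2578125 <= 1, Kraft's inequality IS satisfied.
A prefix code with these lengths CAN exist.

Kraft sum = 0.2578125. Satisfied.


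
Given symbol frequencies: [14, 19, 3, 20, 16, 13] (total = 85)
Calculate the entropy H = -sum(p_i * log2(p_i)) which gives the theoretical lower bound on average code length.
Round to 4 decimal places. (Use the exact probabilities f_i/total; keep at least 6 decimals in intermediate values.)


Per-symbol terms -p_i * log2(p_i) with p_i = f_i/85:
  p = 14/85 = 0.164706: log2(p) = -2.602036, -p*log2(p) = 0.428571
  p = 19/85 = 0.223529: log2(p) = -2.161463, -p*log2(p) = 0.483151
  p = 3/85 = 0.035294: log2(p) = -4.824428, -p*log2(p) = 0.170274
  p = 20/85 = 0.235294: log2(p) = -2.087463, -p*log2(p) = 0.491168
  p = 16/85 = 0.188235: log2(p) = -2.409391, -p*log2(p) = 0.453532
  p = 13/85 = 0.152941: log2(p) = -2.708951, -p*log2(p) = 0.414310
H = 0.428571 + 0.483151 + 0.170274 + 0.491168 + 0.453532 + 0.414310 = 2.441006

H = 2.441 bits/symbol


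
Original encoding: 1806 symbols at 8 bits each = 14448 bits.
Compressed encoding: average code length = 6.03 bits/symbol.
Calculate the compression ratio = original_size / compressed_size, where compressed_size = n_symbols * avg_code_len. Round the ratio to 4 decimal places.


original_size = n_symbols * orig_bits = 1806 * 8 = 14448 bits
compressed_size = n_symbols * avg_code_len = 1806 * 6.03 = 10890.18 bits
ratio = original_size / compressed_size = 14448 / 10890.18 = 1.3267

Compression ratio = 1.3267


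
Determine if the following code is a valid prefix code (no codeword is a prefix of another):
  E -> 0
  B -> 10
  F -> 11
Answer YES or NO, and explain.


Checking each pair (does one codeword prefix another?):
  E='0' vs B='10': no prefix
  E='0' vs F='11': no prefix
  B='10' vs E='0': no prefix
  B='10' vs F='11': no prefix
  F='11' vs E='0': no prefix
  F='11' vs B='10': no prefix
No violation found over all pairs.

YES -- this is a valid prefix code. No codeword is a prefix of any other codeword.


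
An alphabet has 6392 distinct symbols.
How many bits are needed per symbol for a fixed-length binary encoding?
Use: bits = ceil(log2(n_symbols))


log2(6392) = 12.6421
Bracket: 2^12 = 4096 < 6392 <= 2^13 = 8192
So ceil(log2(6392)) = 13

bits = ceil(log2(6392)) = ceil(12.6421) = 13 bits


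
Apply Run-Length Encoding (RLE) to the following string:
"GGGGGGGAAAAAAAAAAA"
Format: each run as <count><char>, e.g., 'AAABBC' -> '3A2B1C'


Scanning runs left to right:
  i=0: run of 'G' x 7 -> '7G'
  i=7: run of 'A' x 11 -> '11A'

RLE = 7G11A


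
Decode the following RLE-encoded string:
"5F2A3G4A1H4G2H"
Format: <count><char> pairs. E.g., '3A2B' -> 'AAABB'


Expanding each <count><char> pair:
  5F -> 'FFFFF'
  2A -> 'AA'
  3G -> 'GGG'
  4A -> 'AAAA'
  1H -> 'H'
  4G -> 'GGGG'
  2H -> 'HH'

Decoded = FFFFFAAGGGAAAAHGGGGHH


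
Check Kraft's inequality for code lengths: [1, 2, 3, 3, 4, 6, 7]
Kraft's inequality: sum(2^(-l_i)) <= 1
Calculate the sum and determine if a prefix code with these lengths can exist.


Sum = 2^(-1) + 2^(-2) + 2^(-3) + 2^(-3) + 2^(-4) + 2^(-6) + 2^(-7)
    = 0.5 + 0.25 + 0.125 + 0.125 + 0.0625 + 0.015625 + 0.0078125
    = 139/128 = 1.0859375
Since 1.0859375 > 1, Kraft's inequality is NOT satisfied.
A prefix code with these lengths CANNOT exist.

Kraft sum = 1.0859375. Not satisfied.


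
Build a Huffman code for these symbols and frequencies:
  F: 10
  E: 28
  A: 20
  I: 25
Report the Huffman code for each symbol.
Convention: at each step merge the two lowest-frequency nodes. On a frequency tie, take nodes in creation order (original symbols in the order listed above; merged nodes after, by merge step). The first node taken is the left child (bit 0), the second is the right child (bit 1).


Huffman tree construction:
Step 1: Merge F(10) + A(20) = 30
Step 2: Merge I(25) + E(28) = 53
Step 3: Merge (F+A)(30) + (I+E)(53) = 83
Read each symbol's code off the tree from the root (left child = 0, right child = 1).

Codes:
  F: 00 (length 2)
  E: 11 (length 2)
  A: 01 (length 2)
  I: 10 (length 2)
Average code length: 166/83 = 2.0000 bits/symbol


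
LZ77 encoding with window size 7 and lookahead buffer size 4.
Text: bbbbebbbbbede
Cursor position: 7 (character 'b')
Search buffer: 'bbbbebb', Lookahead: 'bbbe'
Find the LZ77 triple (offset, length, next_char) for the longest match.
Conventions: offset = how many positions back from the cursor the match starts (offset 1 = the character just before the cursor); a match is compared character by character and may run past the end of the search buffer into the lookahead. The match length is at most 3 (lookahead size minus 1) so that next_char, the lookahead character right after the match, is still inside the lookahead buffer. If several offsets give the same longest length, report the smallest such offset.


Try each offset into the search buffer:
  offset=1 (pos 6, char 'b'): match length 3
  offset=2 (pos 5, char 'b'): match length 3
  offset=3 (pos 4, char 'e'): match length 0
  offset=4 (pos 3, char 'b'): match length 1
  offset=5 (pos 2, char 'b'): match length 2
  offset=6 (pos 1, char 'b'): match length 3
  offset=7 (pos 0, char 'b'): match length 3
Longest match has length 3, found at offsets 1, 2, 6, 7; take the smallest, offset 1.
next_char = character at position 7 + 3 = 10 -> 'e'

Best match: offset=1, length=3 (matching 'bbb' starting at position 6)
LZ77 triple: (1, 3, 'e')


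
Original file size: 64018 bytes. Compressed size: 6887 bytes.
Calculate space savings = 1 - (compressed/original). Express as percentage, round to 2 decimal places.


ratio = compressed/original = 6887/64018 = 0.107579
savings = 1 - ratio = 1 - 0.107579 = 0.892421
as a percentage: 0.892421 * 100 = 89.24%

Space savings = 1 - 6887/64018 = 89.24%


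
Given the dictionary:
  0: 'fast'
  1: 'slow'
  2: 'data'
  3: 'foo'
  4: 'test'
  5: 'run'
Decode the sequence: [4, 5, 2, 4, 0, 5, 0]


Look up each index in the dictionary:
  4 -> 'test'
  5 -> 'run'
  2 -> 'data'
  4 -> 'test'
  0 -> 'fast'
  5 -> 'run'
  0 -> 'fast'

Decoded: "test run data test fast run fast"


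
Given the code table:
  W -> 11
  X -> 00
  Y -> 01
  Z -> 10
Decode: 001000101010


Decoding:
00 -> X
10 -> Z
00 -> X
10 -> Z
10 -> Z
10 -> Z


Result: XZXZZZ


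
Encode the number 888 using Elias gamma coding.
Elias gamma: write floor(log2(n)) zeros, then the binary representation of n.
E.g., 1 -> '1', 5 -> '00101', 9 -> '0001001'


num_bits = floor(log2(888)) + 1 = 10
leading_zeros = num_bits - 1 = 9
binary(888) = 1101111000

Elias gamma(888) = '000000000' + '1101111000' = 0000000001101111000 (19 bits)


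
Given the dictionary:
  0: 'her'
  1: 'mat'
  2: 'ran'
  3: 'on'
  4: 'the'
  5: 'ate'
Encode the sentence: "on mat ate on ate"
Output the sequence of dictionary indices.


Look up each word in the dictionary:
  'on' -> 3
  'mat' -> 1
  'ate' -> 5
  'on' -> 3
  'ate' -> 5

Encoded: [3, 1, 5, 3, 5]


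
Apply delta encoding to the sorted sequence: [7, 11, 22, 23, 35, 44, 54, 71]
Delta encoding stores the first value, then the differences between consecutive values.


First value: 7
Deltas:
  11 - 7 = 4
  22 - 11 = 11
  23 - 22 = 1
  35 - 23 = 12
  44 - 35 = 9
  54 - 44 = 10
  71 - 54 = 17


Delta encoded: [7, 4, 11, 1, 12, 9, 10, 17]


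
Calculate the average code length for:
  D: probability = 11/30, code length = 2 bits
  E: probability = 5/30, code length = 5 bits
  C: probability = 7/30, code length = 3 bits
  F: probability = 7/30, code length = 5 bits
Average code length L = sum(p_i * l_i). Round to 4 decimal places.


Weighted contributions p_i * l_i:
  D: (11/30) * 2 = 22/30
  E: (5/30) * 5 = 25/30
  C: (7/30) * 3 = 21/30
  F: (7/30) * 5 = 35/30
Sum = (22 + 25 + 21 + 35)/30 = 103/30

L = 103/30 = 3.4333 bits/symbol


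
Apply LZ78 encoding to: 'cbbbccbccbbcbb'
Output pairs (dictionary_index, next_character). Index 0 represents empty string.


LZ78 encoding steps:
Dictionary: {0: ''}
Step 1: w='' (idx 0), next='c' -> output (0, 'c'), add 'c' as idx 1
Step 2: w='' (idx 0), next='b' -> output (0, 'b'), add 'b' as idx 2
Step 3: w='b' (idx 2), next='b' -> output (2, 'b'), add 'bb' as idx 3
Step 4: w='c' (idx 1), next='c' -> output (1, 'c'), add 'cc' as idx 4
Step 5: w='b' (idx 2), next='c' -> output (2, 'c'), add 'bc' as idx 5
Step 6: w='c' (idx 1), next='b' -> output (1, 'b'), add 'cb' as idx 6
Step 7: w='bc' (idx 5), next='b' -> output (5, 'b'), add 'bcb' as idx 7
Step 8: w='b' (idx 2), end of input -> output (2, '')


Encoded: [(0, 'c'), (0, 'b'), (2, 'b'), (1, 'c'), (2, 'c'), (1, 'b'), (5, 'b'), (2, '')]


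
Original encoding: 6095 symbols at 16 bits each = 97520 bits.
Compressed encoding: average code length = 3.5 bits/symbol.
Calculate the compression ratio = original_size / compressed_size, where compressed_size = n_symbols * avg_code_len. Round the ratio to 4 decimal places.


original_size = n_symbols * orig_bits = 6095 * 16 = 97520 bits
compressed_size = n_symbols * avg_code_len = 6095 * 3.5 = 21332.5 bits
ratio = original_size / compressed_size = 97520 / 21332.5 = 4.5714

Compression ratio = 4.5714


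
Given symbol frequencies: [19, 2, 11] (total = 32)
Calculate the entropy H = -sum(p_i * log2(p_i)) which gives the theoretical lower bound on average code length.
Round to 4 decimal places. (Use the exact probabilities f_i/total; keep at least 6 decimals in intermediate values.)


Per-symbol terms -p_i * log2(p_i) with p_i = f_i/32:
  p = 19/32 = 0.593750: log2(p) = -0.752072, -p*log2(p) = 0.446543
  p = 2/32 = 0.062500: log2(p) = -4.000000, -p*log2(p) = 0.250000
  p = 11/32 = 0.343750: log2(p) = -1.540568, -p*log2(p) = 0.529570
H = 0.446543 + 0.250000 + 0.529570 = 1.226113

H = 1.2261 bits/symbol


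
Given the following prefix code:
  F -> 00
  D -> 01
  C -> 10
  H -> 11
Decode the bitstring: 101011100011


Decoding step by step:
Bits 10 -> C
Bits 10 -> C
Bits 11 -> H
Bits 10 -> C
Bits 00 -> F
Bits 11 -> H


Decoded message: CCHCFH


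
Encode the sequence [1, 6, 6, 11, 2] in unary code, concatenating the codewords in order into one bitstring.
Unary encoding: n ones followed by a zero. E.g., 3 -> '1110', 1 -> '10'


Encode each number as n ones followed by a terminating 0:
  1 -> 10 (2 bits)
  6 -> 1111110 (7 bits)
  6 -> 1111110 (7 bits)
  11 -> 111111111110 (12 bits)
  2 -> 110 (3 bits)
Total length = 2 + 7 + 7 + 12 + 3 = 31 bits.

Unary([1, 6, 6, 11, 2]) = 1011111101111110111111111110110 (31 bits)


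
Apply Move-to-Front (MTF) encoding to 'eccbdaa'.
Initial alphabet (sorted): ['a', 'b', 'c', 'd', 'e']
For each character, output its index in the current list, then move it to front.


MTF encoding:
'e': index 4 in ['a', 'b', 'c', 'd', 'e'] -> ['e', 'a', 'b', 'c', 'd']
'c': index 3 in ['e', 'a', 'b', 'c', 'd'] -> ['c', 'e', 'a', 'b', 'd']
'c': index 0 in ['c', 'e', 'a', 'b', 'd'] -> ['c', 'e', 'a', 'b', 'd']
'b': index 3 in ['c', 'e', 'a', 'b', 'd'] -> ['b', 'c', 'e', 'a', 'd']
'd': index 4 in ['b', 'c', 'e', 'a', 'd'] -> ['d', 'b', 'c', 'e', 'a']
'a': index 4 in ['d', 'b', 'c', 'e', 'a'] -> ['a', 'd', 'b', 'c', 'e']
'a': index 0 in ['a', 'd', 'b', 'c', 'e'] -> ['a', 'd', 'b', 'c', 'e']


Output: [4, 3, 0, 3, 4, 4, 0]


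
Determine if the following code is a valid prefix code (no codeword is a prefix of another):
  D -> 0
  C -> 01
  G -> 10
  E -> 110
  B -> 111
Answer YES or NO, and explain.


Checking each pair (does one codeword prefix another?):
  D='0' vs C='01': prefix -- VIOLATION

NO -- this is NOT a valid prefix code. D (0) is a prefix of C (01).


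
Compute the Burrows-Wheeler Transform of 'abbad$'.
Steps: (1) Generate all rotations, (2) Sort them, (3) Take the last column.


Rotations (sorted):
  0: $abbad -> last char: d
  1: abbad$ -> last char: $
  2: ad$abb -> last char: b
  3: bad$ab -> last char: b
  4: bbad$a -> last char: a
  5: d$abba -> last char: a


BWT = d$bbaa


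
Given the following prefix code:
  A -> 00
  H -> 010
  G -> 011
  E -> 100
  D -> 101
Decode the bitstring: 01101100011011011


Decoding step by step:
Bits 011 -> G
Bits 011 -> G
Bits 00 -> A
Bits 011 -> G
Bits 011 -> G
Bits 011 -> G


Decoded message: GGAGGG


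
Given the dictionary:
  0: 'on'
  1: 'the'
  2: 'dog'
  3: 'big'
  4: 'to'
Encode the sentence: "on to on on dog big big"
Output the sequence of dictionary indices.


Look up each word in the dictionary:
  'on' -> 0
  'to' -> 4
  'on' -> 0
  'on' -> 0
  'dog' -> 2
  'big' -> 3
  'big' -> 3

Encoded: [0, 4, 0, 0, 2, 3, 3]


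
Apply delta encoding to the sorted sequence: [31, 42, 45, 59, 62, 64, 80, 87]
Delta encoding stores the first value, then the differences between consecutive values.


First value: 31
Deltas:
  42 - 31 = 11
  45 - 42 = 3
  59 - 45 = 14
  62 - 59 = 3
  64 - 62 = 2
  80 - 64 = 16
  87 - 80 = 7


Delta encoded: [31, 11, 3, 14, 3, 2, 16, 7]


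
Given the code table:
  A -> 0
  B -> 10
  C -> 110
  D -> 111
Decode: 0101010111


Decoding:
0 -> A
10 -> B
10 -> B
10 -> B
111 -> D


Result: ABBBD


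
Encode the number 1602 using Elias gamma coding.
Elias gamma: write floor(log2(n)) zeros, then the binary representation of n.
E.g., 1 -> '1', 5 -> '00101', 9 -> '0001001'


num_bits = floor(log2(1602)) + 1 = 11
leading_zeros = num_bits - 1 = 10
binary(1602) = 11001000010

Elias gamma(1602) = '0000000000' + '11001000010' = 000000000011001000010 (21 bits)


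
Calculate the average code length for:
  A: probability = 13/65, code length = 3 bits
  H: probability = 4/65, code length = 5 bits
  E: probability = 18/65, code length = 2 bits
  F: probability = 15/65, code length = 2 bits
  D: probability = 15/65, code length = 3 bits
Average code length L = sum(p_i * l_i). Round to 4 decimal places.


Weighted contributions p_i * l_i:
  A: (13/65) * 3 = 39/65
  H: (4/65) * 5 = 20/65
  E: (18/65) * 2 = 36/65
  F: (15/65) * 2 = 30/65
  D: (15/65) * 3 = 45/65
Sum = (39 + 20 + 36 + 30 + 45)/65 = 170/65

L = 170/65 = 2.6154 bits/symbol


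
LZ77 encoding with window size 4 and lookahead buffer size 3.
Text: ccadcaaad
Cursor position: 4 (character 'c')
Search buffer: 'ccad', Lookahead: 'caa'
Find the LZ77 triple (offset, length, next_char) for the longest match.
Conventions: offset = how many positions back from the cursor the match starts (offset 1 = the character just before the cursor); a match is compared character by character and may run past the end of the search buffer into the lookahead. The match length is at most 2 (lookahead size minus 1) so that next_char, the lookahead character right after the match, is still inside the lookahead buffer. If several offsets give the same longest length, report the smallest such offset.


Try each offset into the search buffer:
  offset=1 (pos 3, char 'd'): match length 0
  offset=2 (pos 2, char 'a'): match length 0
  offset=3 (pos 1, char 'c'): match length 2
  offset=4 (pos 0, char 'c'): match length 1
Longest match has length 2 at offset 3.
next_char = character at position 4 + 2 = 6 -> 'a'

Best match: offset=3, length=2 (matching 'ca' starting at position 1)
LZ77 triple: (3, 2, 'a')


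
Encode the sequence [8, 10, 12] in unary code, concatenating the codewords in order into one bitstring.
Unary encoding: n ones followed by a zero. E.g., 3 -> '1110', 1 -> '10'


Encode each number as n ones followed by a terminating 0:
  8 -> 111111110 (9 bits)
  10 -> 11111111110 (11 bits)
  12 -> 1111111111110 (13 bits)
Total length = 9 + 11 + 13 = 33 bits.

Unary([8, 10, 12]) = 111111110111111111101111111111110 (33 bits)


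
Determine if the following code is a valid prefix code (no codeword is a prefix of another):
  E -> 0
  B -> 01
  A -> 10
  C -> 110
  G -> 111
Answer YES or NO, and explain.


Checking each pair (does one codeword prefix another?):
  E='0' vs B='01': prefix -- VIOLATION

NO -- this is NOT a valid prefix code. E (0) is a prefix of B (01).


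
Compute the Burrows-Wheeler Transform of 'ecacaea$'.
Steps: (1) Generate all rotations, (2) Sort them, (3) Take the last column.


Rotations (sorted):
  0: $ecacaea -> last char: a
  1: a$ecacae -> last char: e
  2: acaea$ec -> last char: c
  3: aea$ecac -> last char: c
  4: cacaea$e -> last char: e
  5: caea$eca -> last char: a
  6: ea$ecaca -> last char: a
  7: ecacaea$ -> last char: $


BWT = aecceaa$


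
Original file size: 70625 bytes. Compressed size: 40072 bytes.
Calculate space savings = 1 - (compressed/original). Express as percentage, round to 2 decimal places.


ratio = compressed/original = 40072/70625 = 0.567391
savings = 1 - ratio = 1 - 0.567391 = 0.432609
as a percentage: 0.432609 * 100 = 43.26%

Space savings = 1 - 40072/70625 = 43.26%


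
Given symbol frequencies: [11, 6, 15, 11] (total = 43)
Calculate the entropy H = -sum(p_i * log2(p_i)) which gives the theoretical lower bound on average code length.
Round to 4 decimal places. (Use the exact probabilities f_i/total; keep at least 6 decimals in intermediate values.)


Per-symbol terms -p_i * log2(p_i) with p_i = f_i/43:
  p = 11/43 = 0.255814: log2(p) = -1.966833, -p*log2(p) = 0.503143
  p = 6/43 = 0.139535: log2(p) = -2.841302, -p*log2(p) = 0.396461
  p = 15/43 = 0.348837: log2(p) = -1.519374, -p*log2(p) = 0.530014
  p = 11/43 = 0.255814: log2(p) = -1.966833, -p*log2(p) = 0.503143
H = 0.503143 + 0.396461 + 0.530014 + 0.503143 = 1.932761

H = 1.9328 bits/symbol


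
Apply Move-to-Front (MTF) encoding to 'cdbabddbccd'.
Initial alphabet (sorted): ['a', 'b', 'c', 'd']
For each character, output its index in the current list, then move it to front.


MTF encoding:
'c': index 2 in ['a', 'b', 'c', 'd'] -> ['c', 'a', 'b', 'd']
'd': index 3 in ['c', 'a', 'b', 'd'] -> ['d', 'c', 'a', 'b']
'b': index 3 in ['d', 'c', 'a', 'b'] -> ['b', 'd', 'c', 'a']
'a': index 3 in ['b', 'd', 'c', 'a'] -> ['a', 'b', 'd', 'c']
'b': index 1 in ['a', 'b', 'd', 'c'] -> ['b', 'a', 'd', 'c']
'd': index 2 in ['b', 'a', 'd', 'c'] -> ['d', 'b', 'a', 'c']
'd': index 0 in ['d', 'b', 'a', 'c'] -> ['d', 'b', 'a', 'c']
'b': index 1 in ['d', 'b', 'a', 'c'] -> ['b', 'd', 'a', 'c']
'c': index 3 in ['b', 'd', 'a', 'c'] -> ['c', 'b', 'd', 'a']
'c': index 0 in ['c', 'b', 'd', 'a'] -> ['c', 'b', 'd', 'a']
'd': index 2 in ['c', 'b', 'd', 'a'] -> ['d', 'c', 'b', 'a']


Output: [2, 3, 3, 3, 1, 2, 0, 1, 3, 0, 2]


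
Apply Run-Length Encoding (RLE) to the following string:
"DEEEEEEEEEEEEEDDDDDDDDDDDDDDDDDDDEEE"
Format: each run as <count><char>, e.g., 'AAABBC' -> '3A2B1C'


Scanning runs left to right:
  i=0: run of 'D' x 1 -> '1D'
  i=1: run of 'E' x 13 -> '13E'
  i=14: run of 'D' x 19 -> '19D'
  i=33: run of 'E' x 3 -> '3E'

RLE = 1D13E19D3E


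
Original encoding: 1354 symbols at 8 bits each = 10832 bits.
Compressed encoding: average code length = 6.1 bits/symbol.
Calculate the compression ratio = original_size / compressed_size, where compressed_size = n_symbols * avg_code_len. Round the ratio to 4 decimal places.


original_size = n_symbols * orig_bits = 1354 * 8 = 10832 bits
compressed_size = n_symbols * avg_code_len = 1354 * 6.1 = 8259.4 bits
ratio = original_size / compressed_size = 10832 / 8259.4 = 1.3115

Compression ratio = 1.3115


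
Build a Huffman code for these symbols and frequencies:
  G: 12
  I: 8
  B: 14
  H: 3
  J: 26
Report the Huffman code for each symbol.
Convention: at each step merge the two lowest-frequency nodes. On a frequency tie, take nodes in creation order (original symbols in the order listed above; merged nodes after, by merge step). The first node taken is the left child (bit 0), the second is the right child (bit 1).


Huffman tree construction:
Step 1: Merge H(3) + I(8) = 11
Step 2: Merge (H+I)(11) + G(12) = 23
Step 3: Merge B(14) + ((H+I)+G)(23) = 37
Step 4: Merge J(26) + (B+((H+I)+G))(37) = 63
Read each symbol's code off the tree from the root (left child = 0, right child = 1).

Codes:
  G: 111 (length 3)
  I: 1101 (length 4)
  B: 10 (length 2)
  H: 1100 (length 4)
  J: 0 (length 1)
Average code length: 134/63 = 2.1270 bits/symbol


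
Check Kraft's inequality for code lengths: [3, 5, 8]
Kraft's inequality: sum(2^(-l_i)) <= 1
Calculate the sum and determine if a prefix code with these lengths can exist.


Sum = 2^(-3) + 2^(-5) + 2^(-8)
    = 0.125 + 0.03125 + 0.00390625
    = 41/256 = 0.16015625
Since 0.16015625 <= 1, Kraft's inequality IS satisfied.
A prefix code with these lengths CAN exist.

Kraft sum = 0.16015625. Satisfied.


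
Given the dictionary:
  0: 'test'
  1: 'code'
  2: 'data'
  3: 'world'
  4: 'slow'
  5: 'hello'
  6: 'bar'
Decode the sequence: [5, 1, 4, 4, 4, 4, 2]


Look up each index in the dictionary:
  5 -> 'hello'
  1 -> 'code'
  4 -> 'slow'
  4 -> 'slow'
  4 -> 'slow'
  4 -> 'slow'
  2 -> 'data'

Decoded: "hello code slow slow slow slow data"


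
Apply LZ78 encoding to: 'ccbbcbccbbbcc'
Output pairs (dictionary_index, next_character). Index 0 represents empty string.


LZ78 encoding steps:
Dictionary: {0: ''}
Step 1: w='' (idx 0), next='c' -> output (0, 'c'), add 'c' as idx 1
Step 2: w='c' (idx 1), next='b' -> output (1, 'b'), add 'cb' as idx 2
Step 3: w='' (idx 0), next='b' -> output (0, 'b'), add 'b' as idx 3
Step 4: w='cb' (idx 2), next='c' -> output (2, 'c'), add 'cbc' as idx 4
Step 5: w='cb' (idx 2), next='b' -> output (2, 'b'), add 'cbb' as idx 5
Step 6: w='b' (idx 3), next='c' -> output (3, 'c'), add 'bc' as idx 6
Step 7: w='c' (idx 1), end of input -> output (1, '')


Encoded: [(0, 'c'), (1, 'b'), (0, 'b'), (2, 'c'), (2, 'b'), (3, 'c'), (1, '')]


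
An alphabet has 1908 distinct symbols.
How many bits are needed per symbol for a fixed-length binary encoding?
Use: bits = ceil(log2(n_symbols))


log2(1908) = 10.8978
Bracket: 2^10 = 1024 < 1908 <= 2^11 = 2048
So ceil(log2(1908)) = 11

bits = ceil(log2(1908)) = ceil(10.8978) = 11 bits


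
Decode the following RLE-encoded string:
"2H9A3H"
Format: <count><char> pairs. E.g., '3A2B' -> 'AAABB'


Expanding each <count><char> pair:
  2H -> 'HH'
  9A -> 'AAAAAAAAA'
  3H -> 'HHH'

Decoded = HHAAAAAAAAAHHH


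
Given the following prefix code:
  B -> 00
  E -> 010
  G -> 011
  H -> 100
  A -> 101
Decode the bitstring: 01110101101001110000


Decoding step by step:
Bits 011 -> G
Bits 101 -> A
Bits 011 -> G
Bits 010 -> E
Bits 011 -> G
Bits 100 -> H
Bits 00 -> B


Decoded message: GAGEGHB


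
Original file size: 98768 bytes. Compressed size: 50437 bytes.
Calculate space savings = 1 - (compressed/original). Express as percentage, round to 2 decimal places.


ratio = compressed/original = 50437/98768 = 0.510661
savings = 1 - ratio = 1 - 0.510661 = 0.489339
as a percentage: 0.489339 * 100 = 48.93%

Space savings = 1 - 50437/98768 = 48.93%


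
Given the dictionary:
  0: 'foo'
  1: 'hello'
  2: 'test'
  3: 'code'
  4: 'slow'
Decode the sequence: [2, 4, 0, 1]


Look up each index in the dictionary:
  2 -> 'test'
  4 -> 'slow'
  0 -> 'foo'
  1 -> 'hello'

Decoded: "test slow foo hello"


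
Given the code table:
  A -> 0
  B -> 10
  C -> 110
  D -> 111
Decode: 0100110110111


Decoding:
0 -> A
10 -> B
0 -> A
110 -> C
110 -> C
111 -> D


Result: ABACCD


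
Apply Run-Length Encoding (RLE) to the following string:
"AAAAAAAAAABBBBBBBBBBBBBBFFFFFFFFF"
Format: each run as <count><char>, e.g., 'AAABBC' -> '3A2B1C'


Scanning runs left to right:
  i=0: run of 'A' x 10 -> '10A'
  i=10: run of 'B' x 14 -> '14B'
  i=24: run of 'F' x 9 -> '9F'

RLE = 10A14B9F


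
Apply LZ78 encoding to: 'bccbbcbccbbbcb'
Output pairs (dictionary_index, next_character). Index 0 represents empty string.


LZ78 encoding steps:
Dictionary: {0: ''}
Step 1: w='' (idx 0), next='b' -> output (0, 'b'), add 'b' as idx 1
Step 2: w='' (idx 0), next='c' -> output (0, 'c'), add 'c' as idx 2
Step 3: w='c' (idx 2), next='b' -> output (2, 'b'), add 'cb' as idx 3
Step 4: w='b' (idx 1), next='c' -> output (1, 'c'), add 'bc' as idx 4
Step 5: w='bc' (idx 4), next='c' -> output (4, 'c'), add 'bcc' as idx 5
Step 6: w='b' (idx 1), next='b' -> output (1, 'b'), add 'bb' as idx 6
Step 7: w='bc' (idx 4), next='b' -> output (4, 'b'), add 'bcb' as idx 7


Encoded: [(0, 'b'), (0, 'c'), (2, 'b'), (1, 'c'), (4, 'c'), (1, 'b'), (4, 'b')]


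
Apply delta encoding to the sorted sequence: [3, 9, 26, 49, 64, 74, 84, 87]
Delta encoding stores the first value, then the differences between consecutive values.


First value: 3
Deltas:
  9 - 3 = 6
  26 - 9 = 17
  49 - 26 = 23
  64 - 49 = 15
  74 - 64 = 10
  84 - 74 = 10
  87 - 84 = 3


Delta encoded: [3, 6, 17, 23, 15, 10, 10, 3]


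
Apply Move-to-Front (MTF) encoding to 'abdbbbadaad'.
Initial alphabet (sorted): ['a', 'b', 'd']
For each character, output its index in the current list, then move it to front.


MTF encoding:
'a': index 0 in ['a', 'b', 'd'] -> ['a', 'b', 'd']
'b': index 1 in ['a', 'b', 'd'] -> ['b', 'a', 'd']
'd': index 2 in ['b', 'a', 'd'] -> ['d', 'b', 'a']
'b': index 1 in ['d', 'b', 'a'] -> ['b', 'd', 'a']
'b': index 0 in ['b', 'd', 'a'] -> ['b', 'd', 'a']
'b': index 0 in ['b', 'd', 'a'] -> ['b', 'd', 'a']
'a': index 2 in ['b', 'd', 'a'] -> ['a', 'b', 'd']
'd': index 2 in ['a', 'b', 'd'] -> ['d', 'a', 'b']
'a': index 1 in ['d', 'a', 'b'] -> ['a', 'd', 'b']
'a': index 0 in ['a', 'd', 'b'] -> ['a', 'd', 'b']
'd': index 1 in ['a', 'd', 'b'] -> ['d', 'a', 'b']


Output: [0, 1, 2, 1, 0, 0, 2, 2, 1, 0, 1]
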